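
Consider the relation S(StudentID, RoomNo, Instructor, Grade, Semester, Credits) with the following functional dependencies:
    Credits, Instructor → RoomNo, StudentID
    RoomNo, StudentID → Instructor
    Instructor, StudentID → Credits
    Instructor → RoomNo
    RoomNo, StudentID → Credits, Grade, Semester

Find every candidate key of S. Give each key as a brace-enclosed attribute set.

Closure of {Credits, Instructor} is {Credits, Grade, Instructor, RoomNo, Semester, StudentID}, the whole schema; {Credits, Instructor} is a candidate key.
Closure of {Instructor, StudentID} is {Credits, Grade, Instructor, RoomNo, Semester, StudentID}, the whole schema; {Instructor, StudentID} is a candidate key.
Closure of {RoomNo, StudentID} is {Credits, Grade, Instructor, RoomNo, Semester, StudentID}, the whole schema; {RoomNo, StudentID} is a candidate key.
These are minimal and exhaustive — every other superkey contains one of them.

{Credits, Instructor}, {Instructor, StudentID}, {RoomNo, StudentID}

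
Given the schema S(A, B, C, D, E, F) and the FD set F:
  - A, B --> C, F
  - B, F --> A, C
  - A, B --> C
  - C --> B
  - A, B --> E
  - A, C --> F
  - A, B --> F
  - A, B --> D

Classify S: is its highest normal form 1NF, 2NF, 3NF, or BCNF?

3NF

Candidate keys: {A, B}, {A, C}, {B, F}, {C, F}. Prime attributes: {A, B, C, F}.
C --> B breaks BCNF: {C}⁺ = {B, C}, so {C} is not a superkey.
Since {B} ⊆ prime attributes and every other non-superkey FD also has a prime right side, the schema is in 3NF.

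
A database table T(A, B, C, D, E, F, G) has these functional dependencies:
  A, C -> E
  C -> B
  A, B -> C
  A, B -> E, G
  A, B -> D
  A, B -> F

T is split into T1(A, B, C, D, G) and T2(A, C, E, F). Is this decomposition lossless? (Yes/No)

The shared attributes are {A, C} and {A, C}⁺ = {A, B, C, D, E, F, G}.
T1 is contained in that closure, so T1 ∩ T2 -> T1 holds and the join is lossless.

Yes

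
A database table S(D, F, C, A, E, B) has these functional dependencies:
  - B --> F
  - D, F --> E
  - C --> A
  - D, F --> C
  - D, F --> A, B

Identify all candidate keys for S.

{B, D}, {D, F}

No FD produces {D}, so it must be in every candidate key.
{B, D}⁺ = {A, B, C, D, E, F}, which is every attribute, so {B, D} is a candidate key.
{D, F}⁺ = {A, B, C, D, E, F}, which is every attribute, so {D, F} is a candidate key.
These are minimal and exhaustive — every other superkey contains one of them.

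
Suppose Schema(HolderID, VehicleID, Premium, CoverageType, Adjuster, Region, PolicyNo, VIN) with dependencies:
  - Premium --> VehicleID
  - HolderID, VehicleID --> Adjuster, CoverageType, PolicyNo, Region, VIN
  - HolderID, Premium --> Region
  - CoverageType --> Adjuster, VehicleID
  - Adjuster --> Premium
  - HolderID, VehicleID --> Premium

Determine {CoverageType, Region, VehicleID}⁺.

{Adjuster, CoverageType, Premium, Region, VehicleID}

Start with {CoverageType, Region, VehicleID}.
CoverageType --> Adjuster, VehicleID applies; add {Adjuster} → now {Adjuster, CoverageType, Region, VehicleID}.
Adjuster --> Premium applies; add {Premium} → now {Adjuster, CoverageType, Premium, Region, VehicleID}.
No further FD applies.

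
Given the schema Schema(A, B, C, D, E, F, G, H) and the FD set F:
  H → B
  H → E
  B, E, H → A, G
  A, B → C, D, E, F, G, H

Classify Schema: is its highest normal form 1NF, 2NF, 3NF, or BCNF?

BCNF

Candidate keys: {A, B}, {H}. Prime attributes: {A, B, H}.
Every FD has a superkey on the left, so the relation is in BCNF.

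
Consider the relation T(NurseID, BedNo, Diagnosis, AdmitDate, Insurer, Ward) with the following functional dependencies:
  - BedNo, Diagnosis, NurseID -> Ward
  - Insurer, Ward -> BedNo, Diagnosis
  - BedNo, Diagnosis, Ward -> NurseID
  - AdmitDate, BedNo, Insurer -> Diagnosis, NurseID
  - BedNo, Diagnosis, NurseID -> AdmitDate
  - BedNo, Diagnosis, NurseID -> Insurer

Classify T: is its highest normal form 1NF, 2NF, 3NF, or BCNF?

Candidate keys: {AdmitDate, BedNo, Insurer}, {BedNo, Diagnosis, NurseID}, {BedNo, Diagnosis, Ward}, {Insurer, Ward}. Prime attributes: {AdmitDate, BedNo, Diagnosis, Insurer, NurseID, Ward}.
The left-hand side of every FD is a superkey, so BCNF is satisfied.

BCNF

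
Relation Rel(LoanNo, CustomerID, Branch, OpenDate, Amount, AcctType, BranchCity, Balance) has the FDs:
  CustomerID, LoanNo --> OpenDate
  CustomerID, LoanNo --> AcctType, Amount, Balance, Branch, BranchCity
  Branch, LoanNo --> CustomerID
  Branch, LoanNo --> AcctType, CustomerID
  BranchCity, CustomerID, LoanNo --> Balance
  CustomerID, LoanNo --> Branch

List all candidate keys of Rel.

No FD produces {LoanNo}, so it must be in every candidate key.
{Branch, LoanNo}⁺ = {AcctType, Amount, Balance, Branch, BranchCity, CustomerID, LoanNo, OpenDate} — all of the relation — so {Branch, LoanNo} is a candidate key.
{CustomerID, LoanNo}⁺ = {AcctType, Amount, Balance, Branch, BranchCity, CustomerID, LoanNo, OpenDate} — all of the relation — so {CustomerID, LoanNo} is a candidate key.
These are minimal and exhaustive — every other superkey contains one of them.

{Branch, LoanNo}, {CustomerID, LoanNo}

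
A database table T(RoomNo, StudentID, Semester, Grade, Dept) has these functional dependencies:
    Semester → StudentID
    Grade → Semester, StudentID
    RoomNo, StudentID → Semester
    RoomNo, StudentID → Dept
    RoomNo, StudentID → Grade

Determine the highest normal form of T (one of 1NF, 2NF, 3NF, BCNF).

3NF

Candidate keys: {Grade, RoomNo}, {RoomNo, Semester}, {RoomNo, StudentID}. Prime attributes: {Grade, RoomNo, Semester, StudentID}.
Semester → StudentID breaks BCNF: {Semester}⁺ = {Semester, StudentID}, so {Semester} is not a superkey.
But every attribute on its right side ({StudentID}) is prime, and the same holds for every other non-superkey FD, so 3NF still holds.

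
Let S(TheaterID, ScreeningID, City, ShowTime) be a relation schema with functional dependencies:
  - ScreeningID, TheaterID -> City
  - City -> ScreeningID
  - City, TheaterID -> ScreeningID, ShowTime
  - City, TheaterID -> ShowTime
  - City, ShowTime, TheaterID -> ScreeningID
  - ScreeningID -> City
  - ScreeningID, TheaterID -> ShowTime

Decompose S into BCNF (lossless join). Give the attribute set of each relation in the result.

{City, ScreeningID}; {City, ShowTime, TheaterID}

Candidate keys of the original relation: {City, TheaterID}, {ScreeningID, TheaterID}.
In {City, ScreeningID, ShowTime, TheaterID}, {City} is not a superkey ({City}⁺ restricted to this set is {City, ScreeningID}), so split on City -> ScreeningID into {City, ScreeningID} and {City, ShowTime, TheaterID}.
{City, ScreeningID} is in BCNF.
{City, ShowTime, TheaterID} is in BCNF.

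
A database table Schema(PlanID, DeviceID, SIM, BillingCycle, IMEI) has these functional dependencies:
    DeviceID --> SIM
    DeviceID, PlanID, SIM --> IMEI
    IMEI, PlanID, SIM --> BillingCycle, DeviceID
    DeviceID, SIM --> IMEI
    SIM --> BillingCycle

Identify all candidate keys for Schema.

{DeviceID, PlanID}, {IMEI, PlanID, SIM}

{PlanID} never appears on the right of any FD, so every key must include it.
{DeviceID, PlanID} is a candidate key since {DeviceID, PlanID}⁺ = {BillingCycle, DeviceID, IMEI, PlanID, SIM} covers every attribute.
{IMEI, PlanID, SIM} is a candidate key since {IMEI, PlanID, SIM}⁺ = {BillingCycle, DeviceID, IMEI, PlanID, SIM} covers every attribute.
Any other superkey properly contains one of these, so there are no further candidate keys.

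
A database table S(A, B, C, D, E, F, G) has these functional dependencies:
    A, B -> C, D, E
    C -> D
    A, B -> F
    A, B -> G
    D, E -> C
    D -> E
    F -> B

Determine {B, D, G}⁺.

Start with {B, D, G}.
D -> E applies; add {E} → now {B, D, E, G}.
D, E -> C applies; add {C} → now {B, C, D, E, G}.
No further FD applies.

{B, C, D, E, G}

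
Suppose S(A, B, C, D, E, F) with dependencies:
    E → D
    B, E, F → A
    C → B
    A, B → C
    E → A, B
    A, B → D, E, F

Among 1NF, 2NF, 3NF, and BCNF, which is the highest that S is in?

Candidate keys: {A, B}, {A, C}, {E}. Prime attributes: {A, B, C, E}.
For C → B we have {C}⁺ = {B, C}; {C} is not a superkey, so BCNF fails.
Since {B} ⊆ prime attributes and every other non-superkey FD also has a prime right side, the schema is in 3NF.

3NF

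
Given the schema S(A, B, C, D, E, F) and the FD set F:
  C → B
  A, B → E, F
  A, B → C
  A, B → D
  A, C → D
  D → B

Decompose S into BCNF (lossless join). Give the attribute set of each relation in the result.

{A, C, D, E, F}; {B, C}

Candidate keys of the original relation: {A, B}, {A, C}, {A, D}.
In {A, B, C, D, E, F}, {C} is not a superkey ({C}⁺ restricted to this set is {B, C}), so split on C → B into {B, C} and {A, C, D, E, F}.
{B, C}: every determinant is a superkey — BCNF.
{A, C, D, E, F}: every determinant is a superkey — BCNF.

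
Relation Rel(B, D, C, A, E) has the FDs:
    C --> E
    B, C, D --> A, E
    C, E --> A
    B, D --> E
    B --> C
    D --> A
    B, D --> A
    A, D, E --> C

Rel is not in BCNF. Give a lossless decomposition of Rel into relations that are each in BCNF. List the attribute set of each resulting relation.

{A, C, E}; {B, C}; {B, D}

Candidate key of the original relation: {B, D}.
Within {A, B, C, D, E}: {C}⁺ ∩ {A, B, C, D, E} = {A, C, E}, not the whole set, so C --> A, E violates BCNF; decompose into {A, C, E} and {B, C, D}.
{A, C, E} has no BCNF violation.
Within {B, C, D}: {B}⁺ ∩ {B, C, D} = {B, C}, not the whole set, so B --> C violates BCNF; decompose into {B, C} and {B, D}.
{B, C} has no BCNF violation.
{B, D} has no BCNF violation.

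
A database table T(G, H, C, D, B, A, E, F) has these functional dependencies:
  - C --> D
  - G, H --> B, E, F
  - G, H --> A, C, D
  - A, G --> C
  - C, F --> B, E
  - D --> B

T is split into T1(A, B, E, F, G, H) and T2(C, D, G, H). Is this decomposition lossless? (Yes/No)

The shared attributes are {G, H} and {G, H}⁺ = {A, B, C, D, E, F, G, H}.
Since T1 ⊆ {A, B, C, D, E, F, G, H}, the intersection is a superkey of T1; the decomposition is lossless.

Yes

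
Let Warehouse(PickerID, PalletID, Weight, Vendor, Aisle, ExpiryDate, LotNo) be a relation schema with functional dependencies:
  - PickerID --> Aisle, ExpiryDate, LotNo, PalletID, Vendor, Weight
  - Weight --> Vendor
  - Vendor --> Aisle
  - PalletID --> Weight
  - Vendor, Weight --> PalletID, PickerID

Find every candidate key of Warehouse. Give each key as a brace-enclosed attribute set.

{PalletID}, {PickerID}, {Weight}

{PalletID} is a candidate key since {PalletID}⁺ = {Aisle, ExpiryDate, LotNo, PalletID, PickerID, Vendor, Weight} covers every attribute.
{PickerID} is a candidate key since {PickerID}⁺ = {Aisle, ExpiryDate, LotNo, PalletID, PickerID, Vendor, Weight} covers every attribute.
{Weight} is a candidate key since {Weight}⁺ = {Aisle, ExpiryDate, LotNo, PalletID, PickerID, Vendor, Weight} covers every attribute.
Any other superkey properly contains one of these, so there are no further candidate keys.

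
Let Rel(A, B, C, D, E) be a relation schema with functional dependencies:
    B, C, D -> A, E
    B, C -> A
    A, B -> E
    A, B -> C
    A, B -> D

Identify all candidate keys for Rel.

{B} never appears on the right of any FD, so every key must include it.
{A, B}⁺ = {A, B, C, D, E}, which is every attribute, so {A, B} is a candidate key.
{B, C}⁺ = {A, B, C, D, E}, which is every attribute, so {B, C} is a candidate key.
These are minimal and exhaustive — every other superkey contains one of them.

{A, B}, {B, C}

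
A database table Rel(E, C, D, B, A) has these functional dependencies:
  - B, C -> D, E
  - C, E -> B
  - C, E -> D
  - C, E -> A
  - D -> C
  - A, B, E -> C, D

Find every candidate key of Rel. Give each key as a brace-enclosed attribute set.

Closure of {B, C} is {A, B, C, D, E}, the whole schema; {B, C} is a candidate key.
Closure of {B, D} is {A, B, C, D, E}, the whole schema; {B, D} is a candidate key.
Closure of {C, E} is {A, B, C, D, E}, the whole schema; {C, E} is a candidate key.
Closure of {D, E} is {A, B, C, D, E}, the whole schema; {D, E} is a candidate key.
Closure of {A, B, E} is {A, B, C, D, E}, the whole schema; {A, B, E} is a candidate key.
These are minimal and exhaustive — every other superkey contains one of them.

{A, B, E}, {B, C}, {B, D}, {C, E}, {D, E}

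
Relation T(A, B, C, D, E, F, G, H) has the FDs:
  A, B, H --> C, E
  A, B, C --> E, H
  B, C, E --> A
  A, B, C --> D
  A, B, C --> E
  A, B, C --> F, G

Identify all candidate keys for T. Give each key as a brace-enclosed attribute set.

No FD produces {B}, so it must be in every candidate key.
{A, B, C}⁺ = {A, B, C, D, E, F, G, H}, which is every attribute, so {A, B, C} is a candidate key.
{A, B, H}⁺ = {A, B, C, D, E, F, G, H}, which is every attribute, so {A, B, H} is a candidate key.
{B, C, E}⁺ = {A, B, C, D, E, F, G, H}, which is every attribute, so {B, C, E} is a candidate key.
These are minimal and exhaustive — every other superkey contains one of them.

{A, B, C}, {A, B, H}, {B, C, E}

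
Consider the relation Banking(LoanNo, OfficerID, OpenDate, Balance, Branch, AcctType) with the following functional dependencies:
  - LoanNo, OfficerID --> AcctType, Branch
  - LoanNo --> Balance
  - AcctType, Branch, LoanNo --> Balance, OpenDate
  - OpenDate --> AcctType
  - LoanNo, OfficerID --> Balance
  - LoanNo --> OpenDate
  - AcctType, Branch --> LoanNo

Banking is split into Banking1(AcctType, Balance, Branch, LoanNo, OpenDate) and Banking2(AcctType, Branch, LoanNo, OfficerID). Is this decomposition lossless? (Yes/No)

The shared attributes are {AcctType, Branch, LoanNo} and {AcctType, Branch, LoanNo}⁺ = {AcctType, Balance, Branch, LoanNo, OpenDate}.
This includes all of Banking1, so the common attributes are a superkey of Banking1 — the join is lossless.

Yes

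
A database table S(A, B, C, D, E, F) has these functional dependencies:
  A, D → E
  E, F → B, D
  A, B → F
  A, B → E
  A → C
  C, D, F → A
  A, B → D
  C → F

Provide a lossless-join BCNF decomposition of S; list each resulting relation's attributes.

{A, C}; {A, E}; {B, D, E, F}; {C, F}

Candidate keys of the original relation: {A, B}, {A, D}, {A, E}, {C, D}, {C, E}.
Within {A, B, C, D, E, F}: {E, F}⁺ ∩ {A, B, C, D, E, F} = {B, D, E, F}, not the whole set, so E, F → B, D violates BCNF; decompose into {B, D, E, F} and {A, C, E, F}.
{B, D, E, F}: every determinant is a superkey — BCNF.
Within {A, C, E, F}: {A}⁺ ∩ {A, C, E, F} = {A, C, F}, not the whole set, so A → C, F violates BCNF; decompose into {A, C, F} and {A, E}.
Within {A, C, F}: {C}⁺ ∩ {A, C, F} = {C, F}, not the whole set, so C → F violates BCNF; decompose into {C, F} and {A, C}.
{C, F}: every determinant is a superkey — BCNF.
{A, C}: every determinant is a superkey — BCNF.
{A, E}: every determinant is a superkey — BCNF.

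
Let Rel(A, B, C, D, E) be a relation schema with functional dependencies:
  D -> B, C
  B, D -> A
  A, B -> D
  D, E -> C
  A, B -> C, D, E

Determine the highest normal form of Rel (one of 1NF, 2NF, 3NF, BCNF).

BCNF

Candidate keys: {A, B}, {D}. Prime attributes: {A, B, D}.
The left-hand side of every FD is a superkey, so BCNF is satisfied.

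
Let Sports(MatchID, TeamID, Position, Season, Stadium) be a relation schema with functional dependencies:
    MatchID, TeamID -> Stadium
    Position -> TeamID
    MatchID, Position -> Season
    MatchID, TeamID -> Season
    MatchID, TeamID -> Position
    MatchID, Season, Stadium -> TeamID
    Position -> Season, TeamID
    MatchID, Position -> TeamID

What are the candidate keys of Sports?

{MatchID, Position}, {MatchID, Season, Stadium}, {MatchID, TeamID}

{MatchID} never appears on the right of any FD, so every key must include it.
{MatchID, Position}⁺ = {MatchID, Position, Season, Stadium, TeamID} — all of the relation — so {MatchID, Position} is a candidate key.
{MatchID, TeamID}⁺ = {MatchID, Position, Season, Stadium, TeamID} — all of the relation — so {MatchID, TeamID} is a candidate key.
{MatchID, Season, Stadium}⁺ = {MatchID, Position, Season, Stadium, TeamID} — all of the relation — so {MatchID, Season, Stadium} is a candidate key.
No proper subset of any of these is a key, and no other minimal superkey exists.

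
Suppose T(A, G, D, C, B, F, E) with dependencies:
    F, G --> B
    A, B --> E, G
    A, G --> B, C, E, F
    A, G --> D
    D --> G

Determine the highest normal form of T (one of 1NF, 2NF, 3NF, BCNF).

Candidate keys: {A, B}, {A, D}, {A, G}. Prime attributes: {A, B, D, G}.
For F, G --> B we have {F, G}⁺ = {B, F, G}; {F, G} is not a superkey, so BCNF fails.
Its right-hand attributes {B} are all prime, as are those of every other non-superkey FD — the relation is in 3NF.

3NF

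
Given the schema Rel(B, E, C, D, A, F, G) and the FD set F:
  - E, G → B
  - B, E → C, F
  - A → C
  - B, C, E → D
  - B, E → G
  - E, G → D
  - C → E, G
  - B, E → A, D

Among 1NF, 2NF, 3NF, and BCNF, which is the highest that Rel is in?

Candidate keys: {A}, {B, E}, {C}, {E, G}. Prime attributes: {A, B, C, E, G}.
The left-hand side of every FD is a superkey, so BCNF is satisfied.

BCNF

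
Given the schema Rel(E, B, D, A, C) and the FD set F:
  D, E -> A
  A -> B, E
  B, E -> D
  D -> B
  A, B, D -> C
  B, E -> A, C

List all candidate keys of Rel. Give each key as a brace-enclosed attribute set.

{A}, {B, E}, {D, E}

Closure of {A} is {A, B, C, D, E}, the whole schema; {A} is a candidate key.
Closure of {B, E} is {A, B, C, D, E}, the whole schema; {B, E} is a candidate key.
Closure of {D, E} is {A, B, C, D, E}, the whole schema; {D, E} is a candidate key.
No proper subset of any of these is a key, and no other minimal superkey exists.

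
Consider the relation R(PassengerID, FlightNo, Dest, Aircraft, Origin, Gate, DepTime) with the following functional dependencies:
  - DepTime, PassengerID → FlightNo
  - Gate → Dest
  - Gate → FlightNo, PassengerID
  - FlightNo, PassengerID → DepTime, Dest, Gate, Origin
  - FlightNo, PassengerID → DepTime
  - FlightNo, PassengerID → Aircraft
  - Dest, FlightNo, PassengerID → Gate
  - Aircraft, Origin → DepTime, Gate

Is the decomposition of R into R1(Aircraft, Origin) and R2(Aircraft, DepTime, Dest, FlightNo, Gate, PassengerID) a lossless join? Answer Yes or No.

No

The shared attributes are {Aircraft} and {Aircraft}⁺ = {Aircraft}.
Neither R1 nor R2 is contained in that closure, so the decomposition is lossy.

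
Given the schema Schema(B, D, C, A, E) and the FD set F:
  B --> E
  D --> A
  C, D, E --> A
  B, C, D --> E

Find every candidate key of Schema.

No FD produces {B, C, D}, so they must be in every candidate key.
{B, C, D}⁺ = {A, B, C, D, E}, which is every attribute, so {B, C, D} is a candidate key.
No smaller or unrelated set reaches every attribute, so there are no other keys.

{B, C, D}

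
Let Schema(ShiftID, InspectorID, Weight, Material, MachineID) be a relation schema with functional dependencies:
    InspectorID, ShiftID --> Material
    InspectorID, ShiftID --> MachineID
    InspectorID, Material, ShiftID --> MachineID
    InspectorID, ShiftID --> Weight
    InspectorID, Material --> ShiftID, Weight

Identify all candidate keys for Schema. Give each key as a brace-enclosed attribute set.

{InspectorID} never appears on the right of any FD, so every key must include it.
{InspectorID, Material} is a candidate key since {InspectorID, Material}⁺ = {InspectorID, MachineID, Material, ShiftID, Weight} covers every attribute.
{InspectorID, ShiftID} is a candidate key since {InspectorID, ShiftID}⁺ = {InspectorID, MachineID, Material, ShiftID, Weight} covers every attribute.
Any other superkey properly contains one of these, so there are no further candidate keys.

{InspectorID, Material}, {InspectorID, ShiftID}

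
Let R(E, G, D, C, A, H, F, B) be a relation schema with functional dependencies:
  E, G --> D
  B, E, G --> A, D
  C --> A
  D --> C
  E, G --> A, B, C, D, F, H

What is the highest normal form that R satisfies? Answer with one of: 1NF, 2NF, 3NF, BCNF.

Candidate key: {E, G}. Prime attributes: {E, G}.
For C --> A we have {C}⁺ = {A, C}; {C} is not a superkey, so BCNF fails.
C --> A determines the non-prime attribute {A} from a non-superkey — 3NF is violated.
No proper subset of a key has a non-prime attribute in its closure, so there is no partial dependency; 2NF holds.

2NF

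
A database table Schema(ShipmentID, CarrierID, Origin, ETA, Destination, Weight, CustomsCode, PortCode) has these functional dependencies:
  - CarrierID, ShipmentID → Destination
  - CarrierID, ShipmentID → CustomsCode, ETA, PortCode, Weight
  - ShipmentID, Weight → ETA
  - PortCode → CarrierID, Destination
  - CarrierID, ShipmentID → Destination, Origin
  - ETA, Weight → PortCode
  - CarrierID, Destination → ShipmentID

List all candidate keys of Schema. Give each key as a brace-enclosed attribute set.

{PortCode} is a candidate key since {PortCode}⁺ = {CarrierID, CustomsCode, Destination, ETA, Origin, PortCode, ShipmentID, Weight} covers every attribute.
{CarrierID, Destination} is a candidate key since {CarrierID, Destination}⁺ = {CarrierID, CustomsCode, Destination, ETA, Origin, PortCode, ShipmentID, Weight} covers every attribute.
{CarrierID, ShipmentID} is a candidate key since {CarrierID, ShipmentID}⁺ = {CarrierID, CustomsCode, Destination, ETA, Origin, PortCode, ShipmentID, Weight} covers every attribute.
{ETA, Weight} is a candidate key since {ETA, Weight}⁺ = {CarrierID, CustomsCode, Destination, ETA, Origin, PortCode, ShipmentID, Weight} covers every attribute.
{ShipmentID, Weight} is a candidate key since {ShipmentID, Weight}⁺ = {CarrierID, CustomsCode, Destination, ETA, Origin, PortCode, ShipmentID, Weight} covers every attribute.
These are minimal and exhaustive — every other superkey contains one of them.

{CarrierID, Destination}, {CarrierID, ShipmentID}, {ETA, Weight}, {PortCode}, {ShipmentID, Weight}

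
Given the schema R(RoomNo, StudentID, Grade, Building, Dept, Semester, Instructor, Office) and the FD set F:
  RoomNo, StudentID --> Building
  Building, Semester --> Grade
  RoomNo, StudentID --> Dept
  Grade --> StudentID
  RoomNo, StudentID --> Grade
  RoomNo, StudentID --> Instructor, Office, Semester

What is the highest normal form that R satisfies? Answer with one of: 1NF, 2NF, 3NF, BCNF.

Candidate keys: {Building, RoomNo, Semester}, {Grade, RoomNo}, {RoomNo, StudentID}. Prime attributes: {Building, Grade, RoomNo, Semester, StudentID}.
For Building, Semester --> Grade we have {Building, Semester}⁺ = {Building, Grade, Semester, StudentID}; {Building, Semester} is not a superkey, so BCNF fails.
Its right-hand attributes {Grade} are all prime, as are those of every other non-superkey FD — the relation is in 3NF.

3NF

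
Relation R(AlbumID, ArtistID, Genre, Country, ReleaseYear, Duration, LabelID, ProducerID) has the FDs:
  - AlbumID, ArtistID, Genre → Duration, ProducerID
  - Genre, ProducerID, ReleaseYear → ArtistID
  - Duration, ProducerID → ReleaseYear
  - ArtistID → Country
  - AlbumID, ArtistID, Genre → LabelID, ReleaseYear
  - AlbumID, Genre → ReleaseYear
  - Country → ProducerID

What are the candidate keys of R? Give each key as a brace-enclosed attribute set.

{AlbumID, ArtistID, Genre}, {AlbumID, Country, Genre}, {AlbumID, Genre, ProducerID}

No FD produces {AlbumID, Genre}, so they must be in every candidate key.
{AlbumID, ArtistID, Genre} is a candidate key since {AlbumID, ArtistID, Genre}⁺ = {AlbumID, ArtistID, Country, Duration, Genre, LabelID, ProducerID, ReleaseYear} covers every attribute.
{AlbumID, Country, Genre} is a candidate key since {AlbumID, Country, Genre}⁺ = {AlbumID, ArtistID, Country, Duration, Genre, LabelID, ProducerID, ReleaseYear} covers every attribute.
{AlbumID, Genre, ProducerID} is a candidate key since {AlbumID, Genre, ProducerID}⁺ = {AlbumID, ArtistID, Country, Duration, Genre, LabelID, ProducerID, ReleaseYear} covers every attribute.
These are minimal and exhaustive — every other superkey contains one of them.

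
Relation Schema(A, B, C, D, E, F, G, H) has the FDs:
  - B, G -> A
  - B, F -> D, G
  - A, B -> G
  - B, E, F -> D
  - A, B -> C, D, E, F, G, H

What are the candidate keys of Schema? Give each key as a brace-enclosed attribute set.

{A, B}, {B, F}, {B, G}

Attributes never on any right-hand side: {B} — every candidate key must contain it.
{A, B}⁺ = {A, B, C, D, E, F, G, H}, which is every attribute, so {A, B} is a candidate key.
{B, F}⁺ = {A, B, C, D, E, F, G, H}, which is every attribute, so {B, F} is a candidate key.
{B, G}⁺ = {A, B, C, D, E, F, G, H}, which is every attribute, so {B, G} is a candidate key.
Any other superkey properly contains one of these, so there are no further candidate keys.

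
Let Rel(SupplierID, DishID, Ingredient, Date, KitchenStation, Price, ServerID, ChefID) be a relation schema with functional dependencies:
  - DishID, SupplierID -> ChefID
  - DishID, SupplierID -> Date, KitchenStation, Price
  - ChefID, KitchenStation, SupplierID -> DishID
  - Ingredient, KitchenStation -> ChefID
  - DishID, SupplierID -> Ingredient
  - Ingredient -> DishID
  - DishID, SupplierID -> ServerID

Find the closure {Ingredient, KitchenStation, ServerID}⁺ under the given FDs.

Start with {Ingredient, KitchenStation, ServerID}.
Ingredient, KitchenStation -> ChefID applies; add {ChefID} → now {ChefID, Ingredient, KitchenStation, ServerID}.
Ingredient -> DishID applies; add {DishID} → now {ChefID, DishID, Ingredient, KitchenStation, ServerID}.
No further FD applies.

{ChefID, DishID, Ingredient, KitchenStation, ServerID}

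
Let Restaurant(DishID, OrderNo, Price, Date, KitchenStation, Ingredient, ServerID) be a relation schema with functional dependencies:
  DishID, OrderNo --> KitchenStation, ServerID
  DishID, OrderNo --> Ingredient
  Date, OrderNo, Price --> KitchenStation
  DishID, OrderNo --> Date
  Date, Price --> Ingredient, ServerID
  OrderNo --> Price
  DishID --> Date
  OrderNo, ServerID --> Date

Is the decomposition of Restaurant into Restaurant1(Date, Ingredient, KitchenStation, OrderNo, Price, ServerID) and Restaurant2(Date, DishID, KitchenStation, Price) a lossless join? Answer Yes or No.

No

Restaurant1 ∩ Restaurant2 = {Date, KitchenStation, Price}; its closure under F is {Date, Ingredient, KitchenStation, Price, ServerID}.
The closure covers neither Restaurant1 nor Restaurant2 entirely; the join is not lossless.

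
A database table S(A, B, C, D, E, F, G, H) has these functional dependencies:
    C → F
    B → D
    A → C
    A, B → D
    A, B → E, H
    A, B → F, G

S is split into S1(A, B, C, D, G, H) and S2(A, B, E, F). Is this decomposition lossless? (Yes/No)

Yes

The shared attributes are {A, B} and {A, B}⁺ = {A, B, C, D, E, F, G, H}.
Since S1 ⊆ {A, B, C, D, E, F, G, H}, the intersection is a superkey of S1; the decomposition is lossless.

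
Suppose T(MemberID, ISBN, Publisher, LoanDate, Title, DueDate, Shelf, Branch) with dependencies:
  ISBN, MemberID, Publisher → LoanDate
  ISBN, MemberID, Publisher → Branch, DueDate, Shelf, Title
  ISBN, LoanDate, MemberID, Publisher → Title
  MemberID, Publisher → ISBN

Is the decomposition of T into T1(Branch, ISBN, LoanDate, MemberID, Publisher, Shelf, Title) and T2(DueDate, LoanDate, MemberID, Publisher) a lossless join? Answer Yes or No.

Yes

Common attributes: {LoanDate, MemberID, Publisher}; their closure is {Branch, DueDate, ISBN, LoanDate, MemberID, Publisher, Shelf, Title}.
T1 is contained in that closure, so T1 ∩ T2 → T1 holds and the join is lossless.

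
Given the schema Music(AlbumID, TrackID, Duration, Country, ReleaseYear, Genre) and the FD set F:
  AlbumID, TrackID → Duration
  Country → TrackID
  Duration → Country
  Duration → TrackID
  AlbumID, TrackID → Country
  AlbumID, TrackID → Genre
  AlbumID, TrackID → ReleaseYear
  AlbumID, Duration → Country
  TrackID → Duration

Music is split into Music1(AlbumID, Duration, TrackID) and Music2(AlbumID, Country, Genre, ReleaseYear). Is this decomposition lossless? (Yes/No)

Common attributes: {AlbumID}; their closure is {AlbumID}.
Music1 ⊄ {AlbumID} and Music2 ⊄ {AlbumID}, so the split is lossy.

No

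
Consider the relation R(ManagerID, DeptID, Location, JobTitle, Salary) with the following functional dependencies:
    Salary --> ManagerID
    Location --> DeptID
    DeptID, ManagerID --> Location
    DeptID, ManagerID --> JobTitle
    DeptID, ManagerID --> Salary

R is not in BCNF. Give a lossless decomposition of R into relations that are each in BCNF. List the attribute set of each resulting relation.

Candidate keys of the original relation: {DeptID, ManagerID}, {DeptID, Salary}, {Location, ManagerID}, {Location, Salary}.
In {DeptID, JobTitle, Location, ManagerID, Salary}, {Salary} is not a superkey ({Salary}⁺ restricted to this set is {ManagerID, Salary}), so split on Salary --> ManagerID into {ManagerID, Salary} and {DeptID, JobTitle, Location, Salary}.
{ManagerID, Salary} has no BCNF violation.
In {DeptID, JobTitle, Location, Salary}, {Location} is not a superkey ({Location}⁺ restricted to this set is {DeptID, Location}), so split on Location --> DeptID into {DeptID, Location} and {JobTitle, Location, Salary}.
{DeptID, Location} has no BCNF violation.
{JobTitle, Location, Salary} has no BCNF violation.

{DeptID, Location}; {JobTitle, Location, Salary}; {ManagerID, Salary}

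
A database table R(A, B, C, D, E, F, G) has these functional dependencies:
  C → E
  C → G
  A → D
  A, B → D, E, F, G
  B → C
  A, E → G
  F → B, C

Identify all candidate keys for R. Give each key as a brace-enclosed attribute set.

{A, B}, {A, F}

{A} never appears on the right of any FD, so every key must include it.
Closure of {A, B} is {A, B, C, D, E, F, G}, the whole schema; {A, B} is a candidate key.
Closure of {A, F} is {A, B, C, D, E, F, G}, the whole schema; {A, F} is a candidate key.
Any other superkey properly contains one of these, so there are no further candidate keys.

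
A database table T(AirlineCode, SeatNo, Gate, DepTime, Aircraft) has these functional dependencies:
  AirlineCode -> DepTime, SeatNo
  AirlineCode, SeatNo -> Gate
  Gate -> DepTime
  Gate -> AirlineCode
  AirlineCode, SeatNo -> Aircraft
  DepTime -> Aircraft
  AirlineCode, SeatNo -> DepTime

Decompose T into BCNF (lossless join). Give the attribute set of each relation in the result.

Candidate keys of the original relation: {AirlineCode}, {Gate}.
In {Aircraft, AirlineCode, DepTime, Gate, SeatNo}, {DepTime} is not a superkey ({DepTime}⁺ restricted to this set is {Aircraft, DepTime}), so split on DepTime -> Aircraft into {Aircraft, DepTime} and {AirlineCode, DepTime, Gate, SeatNo}.
{Aircraft, DepTime} is in BCNF.
{AirlineCode, DepTime, Gate, SeatNo} is in BCNF.

{Aircraft, DepTime}; {AirlineCode, DepTime, Gate, SeatNo}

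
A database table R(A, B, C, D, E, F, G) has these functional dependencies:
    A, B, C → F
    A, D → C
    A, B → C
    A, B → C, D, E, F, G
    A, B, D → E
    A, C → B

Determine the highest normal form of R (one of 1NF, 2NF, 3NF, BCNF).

BCNF

Candidate keys: {A, B}, {A, C}, {A, D}. Prime attributes: {A, B, C, D}.
The left-hand side of every FD is a superkey, so BCNF is satisfied.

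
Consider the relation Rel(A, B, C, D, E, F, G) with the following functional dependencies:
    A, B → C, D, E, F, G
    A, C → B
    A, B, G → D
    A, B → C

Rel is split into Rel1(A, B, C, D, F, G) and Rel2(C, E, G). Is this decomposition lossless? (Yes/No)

The shared attributes are {C, G} and {C, G}⁺ = {C, G}.
The closure covers neither Rel1 nor Rel2 entirely; the join is not lossless.

No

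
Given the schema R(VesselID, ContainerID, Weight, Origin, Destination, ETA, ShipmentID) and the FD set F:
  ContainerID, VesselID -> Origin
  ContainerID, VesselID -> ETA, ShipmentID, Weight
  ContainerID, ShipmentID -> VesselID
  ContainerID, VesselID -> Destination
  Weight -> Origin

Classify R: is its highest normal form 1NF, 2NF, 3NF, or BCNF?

Candidate keys: {ContainerID, ShipmentID}, {ContainerID, VesselID}. Prime attributes: {ContainerID, ShipmentID, VesselID}.
Weight -> Origin: {Weight}⁺ = {Origin, Weight}, which is not all of the attributes, so the left side is not a superkey — BCNF is violated.
Because {Origin} is non-prime and the left side of Weight -> Origin is not a superkey, the relation is not in 3NF.
No proper subset of a key has a non-prime attribute in its closure, so there is no partial dependency; 2NF holds.

2NF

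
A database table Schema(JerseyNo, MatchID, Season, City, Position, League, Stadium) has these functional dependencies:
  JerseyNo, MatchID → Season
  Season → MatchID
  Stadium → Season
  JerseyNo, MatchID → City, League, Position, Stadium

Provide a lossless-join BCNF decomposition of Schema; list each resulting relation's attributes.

{City, JerseyNo, League, Position, Stadium}; {MatchID, Season}; {Season, Stadium}

Candidate keys of the original relation: {JerseyNo, MatchID}, {JerseyNo, Season}, {JerseyNo, Stadium}.
In {City, JerseyNo, League, MatchID, Position, Season, Stadium}, {Season} is not a superkey ({Season}⁺ restricted to this set is {MatchID, Season}), so split on Season → MatchID into {MatchID, Season} and {City, JerseyNo, League, Position, Season, Stadium}.
{MatchID, Season} is in BCNF.
In {City, JerseyNo, League, Position, Season, Stadium}, {Stadium} is not a superkey ({Stadium}⁺ restricted to this set is {Season, Stadium}), so split on Stadium → Season into {Season, Stadium} and {City, JerseyNo, League, Position, Stadium}.
{Season, Stadium} is in BCNF.
{City, JerseyNo, League, Position, Stadium} is in BCNF.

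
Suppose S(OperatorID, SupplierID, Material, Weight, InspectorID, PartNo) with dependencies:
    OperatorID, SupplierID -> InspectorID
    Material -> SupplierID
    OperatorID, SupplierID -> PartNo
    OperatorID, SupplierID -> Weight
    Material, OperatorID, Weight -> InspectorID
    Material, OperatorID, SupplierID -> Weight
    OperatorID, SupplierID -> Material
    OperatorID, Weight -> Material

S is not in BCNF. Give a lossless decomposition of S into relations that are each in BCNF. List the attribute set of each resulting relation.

{InspectorID, Material, OperatorID, PartNo, Weight}; {Material, SupplierID}

Candidate keys of the original relation: {Material, OperatorID}, {OperatorID, SupplierID}, {OperatorID, Weight}.
In {InspectorID, Material, OperatorID, PartNo, SupplierID, Weight}, {Material} is not a superkey ({Material}⁺ restricted to this set is {Material, SupplierID}), so split on Material -> SupplierID into {Material, SupplierID} and {InspectorID, Material, OperatorID, PartNo, Weight}.
{Material, SupplierID} is in BCNF.
{InspectorID, Material, OperatorID, PartNo, Weight} is in BCNF.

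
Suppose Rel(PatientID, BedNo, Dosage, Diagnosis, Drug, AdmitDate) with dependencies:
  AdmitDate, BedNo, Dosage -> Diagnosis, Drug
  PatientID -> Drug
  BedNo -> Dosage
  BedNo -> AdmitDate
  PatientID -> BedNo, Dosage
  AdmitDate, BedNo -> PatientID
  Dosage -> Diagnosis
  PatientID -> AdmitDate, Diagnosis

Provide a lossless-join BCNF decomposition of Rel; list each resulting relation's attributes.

Candidate keys of the original relation: {BedNo}, {PatientID}.
In {AdmitDate, BedNo, Diagnosis, Dosage, Drug, PatientID}, {Dosage} is not a superkey ({Dosage}⁺ restricted to this set is {Diagnosis, Dosage}), so split on Dosage -> Diagnosis into {Diagnosis, Dosage} and {AdmitDate, BedNo, Dosage, Drug, PatientID}.
{Diagnosis, Dosage} is in BCNF.
{AdmitDate, BedNo, Dosage, Drug, PatientID} is in BCNF.

{AdmitDate, BedNo, Dosage, Drug, PatientID}; {Diagnosis, Dosage}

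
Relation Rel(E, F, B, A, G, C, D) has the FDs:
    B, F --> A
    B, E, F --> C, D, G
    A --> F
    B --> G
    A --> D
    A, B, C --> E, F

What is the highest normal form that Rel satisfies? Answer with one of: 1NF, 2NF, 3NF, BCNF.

Candidate keys: {A, B, C}, {A, B, E}, {B, C, F}, {B, E, F}. Prime attributes: {A, B, C, E, F}.
For B, F --> A we have {B, F}⁺ = {A, B, D, F, G}; {B, F} is not a superkey, so BCNF fails.
B --> G determines the non-prime attribute {G} from a non-superkey — 3NF is violated.
Since {A} ⊂ {A, B, C} and {A}⁺ ⊇ {D} with {D} non-prime, there is a partial dependency; 2NF fails.

1NF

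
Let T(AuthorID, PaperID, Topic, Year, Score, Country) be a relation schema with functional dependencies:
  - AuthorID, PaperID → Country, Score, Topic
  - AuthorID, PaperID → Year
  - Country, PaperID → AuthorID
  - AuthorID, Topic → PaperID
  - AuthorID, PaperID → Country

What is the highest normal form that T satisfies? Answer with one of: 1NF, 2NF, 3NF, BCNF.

BCNF

Candidate keys: {AuthorID, PaperID}, {AuthorID, Topic}, {Country, PaperID}. Prime attributes: {AuthorID, Country, PaperID, Topic}.
Every FD has a superkey on the left, so the relation is in BCNF.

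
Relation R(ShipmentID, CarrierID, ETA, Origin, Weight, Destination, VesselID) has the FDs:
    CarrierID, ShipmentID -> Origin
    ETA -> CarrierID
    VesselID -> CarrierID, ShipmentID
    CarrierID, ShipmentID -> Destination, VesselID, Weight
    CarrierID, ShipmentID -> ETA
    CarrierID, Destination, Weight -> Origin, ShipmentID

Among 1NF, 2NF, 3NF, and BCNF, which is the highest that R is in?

3NF

Candidate keys: {CarrierID, Destination, Weight}, {CarrierID, ShipmentID}, {Destination, ETA, Weight}, {ETA, ShipmentID}, {VesselID}. Prime attributes: {CarrierID, Destination, ETA, ShipmentID, VesselID, Weight}.
ETA -> CarrierID: {ETA}⁺ = {CarrierID, ETA}, which is not all of the attributes, so the left side is not a superkey — BCNF is violated.
Its right-hand attributes {CarrierID} are all prime, as are those of every other non-superkey FD — the relation is in 3NF.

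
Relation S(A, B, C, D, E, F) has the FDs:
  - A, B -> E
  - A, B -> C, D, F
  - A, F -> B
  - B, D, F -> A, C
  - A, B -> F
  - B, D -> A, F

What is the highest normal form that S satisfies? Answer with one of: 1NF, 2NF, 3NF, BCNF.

Candidate keys: {A, B}, {A, F}, {B, D}. Prime attributes: {A, B, D, F}.
Every FD has a superkey on the left, so the relation is in BCNF.

BCNF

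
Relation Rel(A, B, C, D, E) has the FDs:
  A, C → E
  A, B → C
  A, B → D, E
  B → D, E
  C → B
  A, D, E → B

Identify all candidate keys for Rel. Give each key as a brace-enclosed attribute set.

{A} never appears on the right of any FD, so every key must include it.
{A, B} is a candidate key since {A, B}⁺ = {A, B, C, D, E} covers every attribute.
{A, C} is a candidate key since {A, C}⁺ = {A, B, C, D, E} covers every attribute.
{A, D, E} is a candidate key since {A, D, E}⁺ = {A, B, C, D, E} covers every attribute.
No proper subset of any of these is a key, and no other minimal superkey exists.

{A, B}, {A, C}, {A, D, E}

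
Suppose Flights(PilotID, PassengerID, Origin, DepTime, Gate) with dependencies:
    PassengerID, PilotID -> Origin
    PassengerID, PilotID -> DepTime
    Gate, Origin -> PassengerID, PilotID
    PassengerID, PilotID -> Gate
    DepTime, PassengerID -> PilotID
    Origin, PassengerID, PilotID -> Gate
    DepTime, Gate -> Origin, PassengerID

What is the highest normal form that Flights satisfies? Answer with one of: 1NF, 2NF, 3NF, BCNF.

Candidate keys: {DepTime, Gate}, {DepTime, PassengerID}, {Gate, Origin}, {PassengerID, PilotID}. Prime attributes: {DepTime, Gate, Origin, PassengerID, PilotID}.
Every FD has a superkey on the left, so the relation is in BCNF.

BCNF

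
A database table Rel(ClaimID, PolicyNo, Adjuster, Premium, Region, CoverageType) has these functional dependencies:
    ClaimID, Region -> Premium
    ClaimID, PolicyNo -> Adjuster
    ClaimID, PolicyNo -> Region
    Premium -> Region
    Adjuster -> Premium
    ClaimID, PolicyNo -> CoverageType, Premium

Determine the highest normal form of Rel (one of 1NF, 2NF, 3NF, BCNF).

2NF

Candidate key: {ClaimID, PolicyNo}. Prime attributes: {ClaimID, PolicyNo}.
For ClaimID, Region -> Premium we have {ClaimID, Region}⁺ = {ClaimID, Premium, Region}; {ClaimID, Region} is not a superkey, so BCNF fails.
ClaimID, Region -> Premium determines the non-prime attribute {Premium} from a non-superkey — 3NF is violated.
Checking every proper subset of each key, none determines a non-prime attribute — 2NF is satisfied.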